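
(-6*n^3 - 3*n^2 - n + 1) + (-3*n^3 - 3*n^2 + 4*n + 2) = -9*n^3 - 6*n^2 + 3*n + 3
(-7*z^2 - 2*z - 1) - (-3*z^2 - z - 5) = -4*z^2 - z + 4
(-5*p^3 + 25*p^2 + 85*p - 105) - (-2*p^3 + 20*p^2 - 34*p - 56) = -3*p^3 + 5*p^2 + 119*p - 49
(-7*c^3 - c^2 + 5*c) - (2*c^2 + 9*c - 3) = -7*c^3 - 3*c^2 - 4*c + 3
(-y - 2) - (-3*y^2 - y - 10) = 3*y^2 + 8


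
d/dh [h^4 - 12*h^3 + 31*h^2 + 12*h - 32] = 4*h^3 - 36*h^2 + 62*h + 12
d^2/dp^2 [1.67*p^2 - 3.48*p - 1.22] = 3.34000000000000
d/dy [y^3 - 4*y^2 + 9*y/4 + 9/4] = 3*y^2 - 8*y + 9/4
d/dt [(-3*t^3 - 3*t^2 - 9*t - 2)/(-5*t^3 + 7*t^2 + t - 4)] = 2*(-18*t^4 - 48*t^3 + 33*t^2 + 26*t + 19)/(25*t^6 - 70*t^5 + 39*t^4 + 54*t^3 - 55*t^2 - 8*t + 16)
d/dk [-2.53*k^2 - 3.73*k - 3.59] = -5.06*k - 3.73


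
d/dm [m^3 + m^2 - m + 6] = 3*m^2 + 2*m - 1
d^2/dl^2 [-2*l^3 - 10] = -12*l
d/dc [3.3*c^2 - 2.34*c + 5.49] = 6.6*c - 2.34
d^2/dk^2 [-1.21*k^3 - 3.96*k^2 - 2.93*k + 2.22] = -7.26*k - 7.92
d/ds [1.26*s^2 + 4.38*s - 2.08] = 2.52*s + 4.38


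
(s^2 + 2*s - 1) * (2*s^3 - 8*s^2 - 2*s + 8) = 2*s^5 - 4*s^4 - 20*s^3 + 12*s^2 + 18*s - 8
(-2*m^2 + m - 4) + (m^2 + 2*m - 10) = -m^2 + 3*m - 14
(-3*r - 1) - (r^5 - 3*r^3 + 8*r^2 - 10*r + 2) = -r^5 + 3*r^3 - 8*r^2 + 7*r - 3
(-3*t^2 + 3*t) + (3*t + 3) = -3*t^2 + 6*t + 3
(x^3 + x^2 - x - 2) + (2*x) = x^3 + x^2 + x - 2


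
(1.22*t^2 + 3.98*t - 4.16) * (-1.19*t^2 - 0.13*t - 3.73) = -1.4518*t^4 - 4.8948*t^3 - 0.1176*t^2 - 14.3046*t + 15.5168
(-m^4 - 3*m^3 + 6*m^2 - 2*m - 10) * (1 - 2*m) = 2*m^5 + 5*m^4 - 15*m^3 + 10*m^2 + 18*m - 10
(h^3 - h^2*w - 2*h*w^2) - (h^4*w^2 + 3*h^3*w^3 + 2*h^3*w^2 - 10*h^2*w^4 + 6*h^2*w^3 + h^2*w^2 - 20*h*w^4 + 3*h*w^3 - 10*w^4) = -h^4*w^2 - 3*h^3*w^3 - 2*h^3*w^2 + h^3 + 10*h^2*w^4 - 6*h^2*w^3 - h^2*w^2 - h^2*w + 20*h*w^4 - 3*h*w^3 - 2*h*w^2 + 10*w^4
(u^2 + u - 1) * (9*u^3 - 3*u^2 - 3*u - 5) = 9*u^5 + 6*u^4 - 15*u^3 - 5*u^2 - 2*u + 5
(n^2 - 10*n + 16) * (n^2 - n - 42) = n^4 - 11*n^3 - 16*n^2 + 404*n - 672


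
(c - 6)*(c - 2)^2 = c^3 - 10*c^2 + 28*c - 24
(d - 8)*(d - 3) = d^2 - 11*d + 24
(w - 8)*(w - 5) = w^2 - 13*w + 40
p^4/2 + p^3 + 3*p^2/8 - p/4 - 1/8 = (p/2 + 1/2)*(p - 1/2)*(p + 1/2)*(p + 1)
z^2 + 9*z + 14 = (z + 2)*(z + 7)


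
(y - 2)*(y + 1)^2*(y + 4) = y^4 + 4*y^3 - 3*y^2 - 14*y - 8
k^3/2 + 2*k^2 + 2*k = k*(k/2 + 1)*(k + 2)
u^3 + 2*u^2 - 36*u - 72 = (u - 6)*(u + 2)*(u + 6)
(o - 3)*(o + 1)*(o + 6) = o^3 + 4*o^2 - 15*o - 18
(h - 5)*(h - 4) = h^2 - 9*h + 20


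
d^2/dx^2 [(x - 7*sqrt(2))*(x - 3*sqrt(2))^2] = 6*x - 26*sqrt(2)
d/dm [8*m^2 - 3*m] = 16*m - 3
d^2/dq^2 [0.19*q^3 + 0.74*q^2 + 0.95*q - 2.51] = 1.14*q + 1.48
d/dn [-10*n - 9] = -10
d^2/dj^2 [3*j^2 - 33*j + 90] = 6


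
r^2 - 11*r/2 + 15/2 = (r - 3)*(r - 5/2)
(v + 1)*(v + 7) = v^2 + 8*v + 7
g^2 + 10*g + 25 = (g + 5)^2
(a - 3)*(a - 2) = a^2 - 5*a + 6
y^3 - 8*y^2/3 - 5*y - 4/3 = (y - 4)*(y + 1/3)*(y + 1)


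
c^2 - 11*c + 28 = (c - 7)*(c - 4)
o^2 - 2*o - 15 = (o - 5)*(o + 3)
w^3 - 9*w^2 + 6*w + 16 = (w - 8)*(w - 2)*(w + 1)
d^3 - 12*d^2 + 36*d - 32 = (d - 8)*(d - 2)^2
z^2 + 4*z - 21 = (z - 3)*(z + 7)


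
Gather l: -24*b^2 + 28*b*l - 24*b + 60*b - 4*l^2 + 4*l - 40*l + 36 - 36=-24*b^2 + 36*b - 4*l^2 + l*(28*b - 36)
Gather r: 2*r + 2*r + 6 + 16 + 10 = 4*r + 32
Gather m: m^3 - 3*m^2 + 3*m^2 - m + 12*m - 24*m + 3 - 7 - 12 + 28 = m^3 - 13*m + 12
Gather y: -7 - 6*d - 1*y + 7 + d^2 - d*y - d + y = d^2 - d*y - 7*d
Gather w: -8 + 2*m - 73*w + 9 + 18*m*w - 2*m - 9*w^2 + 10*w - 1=-9*w^2 + w*(18*m - 63)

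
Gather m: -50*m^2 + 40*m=-50*m^2 + 40*m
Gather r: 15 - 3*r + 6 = 21 - 3*r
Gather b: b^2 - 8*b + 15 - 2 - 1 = b^2 - 8*b + 12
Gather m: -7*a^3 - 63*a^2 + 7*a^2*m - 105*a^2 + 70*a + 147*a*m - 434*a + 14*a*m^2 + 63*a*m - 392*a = -7*a^3 - 168*a^2 + 14*a*m^2 - 756*a + m*(7*a^2 + 210*a)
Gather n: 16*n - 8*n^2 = -8*n^2 + 16*n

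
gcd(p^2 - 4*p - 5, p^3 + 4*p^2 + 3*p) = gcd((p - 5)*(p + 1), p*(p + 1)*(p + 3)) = p + 1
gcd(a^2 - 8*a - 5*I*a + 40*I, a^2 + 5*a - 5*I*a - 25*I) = a - 5*I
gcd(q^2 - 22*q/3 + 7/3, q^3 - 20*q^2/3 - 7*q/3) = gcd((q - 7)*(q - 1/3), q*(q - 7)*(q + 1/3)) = q - 7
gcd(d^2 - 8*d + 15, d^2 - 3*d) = d - 3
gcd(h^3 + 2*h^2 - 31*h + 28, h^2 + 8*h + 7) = h + 7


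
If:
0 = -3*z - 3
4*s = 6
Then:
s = 3/2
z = -1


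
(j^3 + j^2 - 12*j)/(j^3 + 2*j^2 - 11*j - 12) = j/(j + 1)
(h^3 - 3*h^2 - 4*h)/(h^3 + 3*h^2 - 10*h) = (h^2 - 3*h - 4)/(h^2 + 3*h - 10)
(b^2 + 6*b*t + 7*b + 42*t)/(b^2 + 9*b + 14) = (b + 6*t)/(b + 2)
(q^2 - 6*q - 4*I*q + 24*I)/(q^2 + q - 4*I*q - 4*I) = (q - 6)/(q + 1)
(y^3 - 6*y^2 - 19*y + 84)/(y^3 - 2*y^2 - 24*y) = (y^2 - 10*y + 21)/(y*(y - 6))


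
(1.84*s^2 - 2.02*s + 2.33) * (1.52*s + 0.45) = 2.7968*s^3 - 2.2424*s^2 + 2.6326*s + 1.0485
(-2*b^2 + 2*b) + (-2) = -2*b^2 + 2*b - 2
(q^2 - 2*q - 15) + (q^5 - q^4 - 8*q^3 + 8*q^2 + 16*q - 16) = q^5 - q^4 - 8*q^3 + 9*q^2 + 14*q - 31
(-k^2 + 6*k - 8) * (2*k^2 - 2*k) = -2*k^4 + 14*k^3 - 28*k^2 + 16*k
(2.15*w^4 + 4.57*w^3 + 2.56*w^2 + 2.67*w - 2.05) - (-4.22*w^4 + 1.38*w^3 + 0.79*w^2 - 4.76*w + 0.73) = 6.37*w^4 + 3.19*w^3 + 1.77*w^2 + 7.43*w - 2.78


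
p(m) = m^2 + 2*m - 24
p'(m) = 2*m + 2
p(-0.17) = -24.31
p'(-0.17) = 1.66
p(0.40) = -23.04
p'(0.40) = 2.80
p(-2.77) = -21.87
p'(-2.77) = -3.54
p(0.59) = -22.47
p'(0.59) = 3.18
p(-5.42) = -5.46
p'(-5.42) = -8.84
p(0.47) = -22.84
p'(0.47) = 2.94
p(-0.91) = -24.99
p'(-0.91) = 0.18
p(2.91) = -9.71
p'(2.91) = 7.82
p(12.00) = 144.00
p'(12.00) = 26.00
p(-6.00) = 0.00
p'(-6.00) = -10.00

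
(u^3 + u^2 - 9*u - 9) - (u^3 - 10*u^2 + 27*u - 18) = 11*u^2 - 36*u + 9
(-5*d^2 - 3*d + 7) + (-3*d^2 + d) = -8*d^2 - 2*d + 7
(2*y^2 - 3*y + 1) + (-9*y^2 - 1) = -7*y^2 - 3*y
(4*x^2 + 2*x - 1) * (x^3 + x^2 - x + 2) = 4*x^5 + 6*x^4 - 3*x^3 + 5*x^2 + 5*x - 2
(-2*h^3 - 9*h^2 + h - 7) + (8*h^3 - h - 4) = 6*h^3 - 9*h^2 - 11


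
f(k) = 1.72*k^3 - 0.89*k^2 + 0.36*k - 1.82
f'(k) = 5.16*k^2 - 1.78*k + 0.36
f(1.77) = 5.57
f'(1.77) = 13.38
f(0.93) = -0.87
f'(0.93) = 3.17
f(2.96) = 36.05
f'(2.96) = 40.30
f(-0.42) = -2.26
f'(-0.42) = 2.02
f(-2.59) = -38.61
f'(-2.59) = 39.58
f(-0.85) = -3.83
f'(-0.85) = 5.60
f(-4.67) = -198.09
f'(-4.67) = 121.21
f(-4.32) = -158.65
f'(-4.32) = 104.35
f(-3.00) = -57.35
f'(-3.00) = 52.14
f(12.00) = 2846.50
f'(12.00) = 722.04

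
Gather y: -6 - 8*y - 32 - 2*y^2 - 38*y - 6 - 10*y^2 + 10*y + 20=-12*y^2 - 36*y - 24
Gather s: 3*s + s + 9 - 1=4*s + 8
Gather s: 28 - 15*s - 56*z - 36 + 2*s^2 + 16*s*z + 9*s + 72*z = 2*s^2 + s*(16*z - 6) + 16*z - 8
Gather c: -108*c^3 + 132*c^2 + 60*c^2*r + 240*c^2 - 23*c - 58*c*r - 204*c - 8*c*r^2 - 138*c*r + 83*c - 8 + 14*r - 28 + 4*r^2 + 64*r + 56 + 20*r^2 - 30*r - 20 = -108*c^3 + c^2*(60*r + 372) + c*(-8*r^2 - 196*r - 144) + 24*r^2 + 48*r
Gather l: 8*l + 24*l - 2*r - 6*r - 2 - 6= 32*l - 8*r - 8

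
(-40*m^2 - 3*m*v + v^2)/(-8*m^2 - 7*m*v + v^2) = (5*m + v)/(m + v)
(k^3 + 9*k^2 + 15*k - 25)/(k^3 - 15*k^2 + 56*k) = (k^3 + 9*k^2 + 15*k - 25)/(k*(k^2 - 15*k + 56))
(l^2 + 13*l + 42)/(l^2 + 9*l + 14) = (l + 6)/(l + 2)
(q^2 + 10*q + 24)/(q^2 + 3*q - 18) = (q + 4)/(q - 3)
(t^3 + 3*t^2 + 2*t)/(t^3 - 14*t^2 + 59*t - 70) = t*(t^2 + 3*t + 2)/(t^3 - 14*t^2 + 59*t - 70)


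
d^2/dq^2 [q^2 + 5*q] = 2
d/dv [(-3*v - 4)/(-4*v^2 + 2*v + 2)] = (-6*v^2 - 16*v + 1)/(2*(4*v^4 - 4*v^3 - 3*v^2 + 2*v + 1))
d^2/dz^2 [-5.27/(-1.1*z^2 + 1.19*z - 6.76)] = (-12.7534*z^2 + 13.79686*z + 5.27*(2.2*z - 1.19)*(4.4*z - 2.38) - 78.37544)/(1.1*z^2 - 1.19*z + 6.76)^3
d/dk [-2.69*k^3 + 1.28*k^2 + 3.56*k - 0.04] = -8.07*k^2 + 2.56*k + 3.56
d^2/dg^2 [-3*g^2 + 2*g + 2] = -6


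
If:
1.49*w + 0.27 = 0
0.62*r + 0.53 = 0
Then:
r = -0.85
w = -0.18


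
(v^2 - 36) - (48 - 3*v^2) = 4*v^2 - 84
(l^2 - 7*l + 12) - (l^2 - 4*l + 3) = 9 - 3*l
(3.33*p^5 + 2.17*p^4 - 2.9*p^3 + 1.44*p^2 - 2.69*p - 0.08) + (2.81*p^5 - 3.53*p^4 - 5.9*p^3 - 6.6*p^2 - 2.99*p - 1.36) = 6.14*p^5 - 1.36*p^4 - 8.8*p^3 - 5.16*p^2 - 5.68*p - 1.44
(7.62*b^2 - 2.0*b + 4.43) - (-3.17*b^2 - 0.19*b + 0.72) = 10.79*b^2 - 1.81*b + 3.71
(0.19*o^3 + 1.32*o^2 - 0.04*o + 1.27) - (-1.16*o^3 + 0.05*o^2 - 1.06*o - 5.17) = 1.35*o^3 + 1.27*o^2 + 1.02*o + 6.44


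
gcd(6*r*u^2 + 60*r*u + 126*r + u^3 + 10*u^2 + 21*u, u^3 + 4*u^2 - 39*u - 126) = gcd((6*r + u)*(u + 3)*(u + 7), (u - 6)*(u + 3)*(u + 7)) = u^2 + 10*u + 21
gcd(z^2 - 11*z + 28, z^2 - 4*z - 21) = z - 7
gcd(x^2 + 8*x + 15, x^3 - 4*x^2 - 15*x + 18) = x + 3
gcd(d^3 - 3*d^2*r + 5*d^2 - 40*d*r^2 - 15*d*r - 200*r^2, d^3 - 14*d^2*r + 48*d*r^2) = -d + 8*r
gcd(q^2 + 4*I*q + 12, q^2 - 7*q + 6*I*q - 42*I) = q + 6*I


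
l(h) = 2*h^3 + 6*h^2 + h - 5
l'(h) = 6*h^2 + 12*h + 1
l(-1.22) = -0.92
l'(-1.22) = -4.71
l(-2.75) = -3.97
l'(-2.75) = 13.38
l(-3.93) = -37.66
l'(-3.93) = 46.51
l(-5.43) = -153.73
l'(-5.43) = 112.75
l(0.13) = -4.76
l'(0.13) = 2.66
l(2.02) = 37.99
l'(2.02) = 49.72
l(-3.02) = -8.38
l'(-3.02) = 19.48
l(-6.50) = -307.25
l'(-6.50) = 176.50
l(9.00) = 1948.00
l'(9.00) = 595.00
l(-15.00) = -5420.00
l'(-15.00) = 1171.00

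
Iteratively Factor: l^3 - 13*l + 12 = (l - 3)*(l^2 + 3*l - 4) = (l - 3)*(l + 4)*(l - 1)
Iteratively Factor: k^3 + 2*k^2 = (k + 2)*(k^2) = k*(k + 2)*(k)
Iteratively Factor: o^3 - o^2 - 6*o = (o + 2)*(o^2 - 3*o) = o*(o + 2)*(o - 3)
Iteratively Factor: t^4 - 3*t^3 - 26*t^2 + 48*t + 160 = (t - 4)*(t^3 + t^2 - 22*t - 40) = (t - 5)*(t - 4)*(t^2 + 6*t + 8) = (t - 5)*(t - 4)*(t + 4)*(t + 2)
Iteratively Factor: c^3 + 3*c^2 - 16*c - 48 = (c + 4)*(c^2 - c - 12) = (c + 3)*(c + 4)*(c - 4)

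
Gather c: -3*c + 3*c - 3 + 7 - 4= 0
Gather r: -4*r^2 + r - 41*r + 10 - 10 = -4*r^2 - 40*r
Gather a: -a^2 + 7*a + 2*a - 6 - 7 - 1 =-a^2 + 9*a - 14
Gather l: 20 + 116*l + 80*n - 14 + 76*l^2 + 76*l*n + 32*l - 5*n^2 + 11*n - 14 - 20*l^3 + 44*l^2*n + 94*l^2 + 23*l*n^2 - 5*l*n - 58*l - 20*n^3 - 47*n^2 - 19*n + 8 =-20*l^3 + l^2*(44*n + 170) + l*(23*n^2 + 71*n + 90) - 20*n^3 - 52*n^2 + 72*n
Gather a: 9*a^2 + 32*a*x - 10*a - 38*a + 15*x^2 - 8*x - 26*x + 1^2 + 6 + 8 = 9*a^2 + a*(32*x - 48) + 15*x^2 - 34*x + 15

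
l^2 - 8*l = l*(l - 8)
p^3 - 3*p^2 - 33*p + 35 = (p - 7)*(p - 1)*(p + 5)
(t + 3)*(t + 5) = t^2 + 8*t + 15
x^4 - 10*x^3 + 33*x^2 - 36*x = x*(x - 4)*(x - 3)^2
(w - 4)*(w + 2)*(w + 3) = w^3 + w^2 - 14*w - 24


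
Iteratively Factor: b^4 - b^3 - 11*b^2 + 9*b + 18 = (b - 3)*(b^3 + 2*b^2 - 5*b - 6) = (b - 3)*(b + 1)*(b^2 + b - 6) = (b - 3)*(b + 1)*(b + 3)*(b - 2)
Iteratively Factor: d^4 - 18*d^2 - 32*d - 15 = (d - 5)*(d^3 + 5*d^2 + 7*d + 3) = (d - 5)*(d + 1)*(d^2 + 4*d + 3) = (d - 5)*(d + 1)^2*(d + 3)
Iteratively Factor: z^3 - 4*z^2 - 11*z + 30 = (z + 3)*(z^2 - 7*z + 10) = (z - 2)*(z + 3)*(z - 5)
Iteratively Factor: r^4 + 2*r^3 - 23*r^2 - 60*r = (r + 4)*(r^3 - 2*r^2 - 15*r) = (r + 3)*(r + 4)*(r^2 - 5*r) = (r - 5)*(r + 3)*(r + 4)*(r)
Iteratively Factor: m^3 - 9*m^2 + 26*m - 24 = (m - 2)*(m^2 - 7*m + 12) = (m - 3)*(m - 2)*(m - 4)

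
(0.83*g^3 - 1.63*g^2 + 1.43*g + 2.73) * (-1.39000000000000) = -1.1537*g^3 + 2.2657*g^2 - 1.9877*g - 3.7947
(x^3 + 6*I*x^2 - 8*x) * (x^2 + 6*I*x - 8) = x^5 + 12*I*x^4 - 52*x^3 - 96*I*x^2 + 64*x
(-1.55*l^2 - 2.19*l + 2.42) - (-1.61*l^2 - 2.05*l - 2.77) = 0.0600000000000001*l^2 - 0.14*l + 5.19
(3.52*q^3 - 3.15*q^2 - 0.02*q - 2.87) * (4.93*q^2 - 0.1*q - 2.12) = 17.3536*q^5 - 15.8815*q^4 - 7.246*q^3 - 7.4691*q^2 + 0.3294*q + 6.0844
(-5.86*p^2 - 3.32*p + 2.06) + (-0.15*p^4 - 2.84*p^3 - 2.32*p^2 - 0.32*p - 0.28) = -0.15*p^4 - 2.84*p^3 - 8.18*p^2 - 3.64*p + 1.78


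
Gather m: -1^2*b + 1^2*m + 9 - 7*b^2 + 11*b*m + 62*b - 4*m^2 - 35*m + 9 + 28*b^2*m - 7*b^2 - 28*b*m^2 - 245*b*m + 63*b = -14*b^2 + 124*b + m^2*(-28*b - 4) + m*(28*b^2 - 234*b - 34) + 18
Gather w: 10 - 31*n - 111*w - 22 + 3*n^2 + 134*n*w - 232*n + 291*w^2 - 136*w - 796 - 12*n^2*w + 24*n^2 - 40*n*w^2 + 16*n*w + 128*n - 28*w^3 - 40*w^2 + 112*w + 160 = 27*n^2 - 135*n - 28*w^3 + w^2*(251 - 40*n) + w*(-12*n^2 + 150*n - 135) - 648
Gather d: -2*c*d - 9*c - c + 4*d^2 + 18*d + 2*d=-10*c + 4*d^2 + d*(20 - 2*c)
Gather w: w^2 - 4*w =w^2 - 4*w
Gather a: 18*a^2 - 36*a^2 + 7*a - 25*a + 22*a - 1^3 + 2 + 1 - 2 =-18*a^2 + 4*a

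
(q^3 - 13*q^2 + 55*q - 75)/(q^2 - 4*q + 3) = (q^2 - 10*q + 25)/(q - 1)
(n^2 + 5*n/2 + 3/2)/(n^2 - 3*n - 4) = (n + 3/2)/(n - 4)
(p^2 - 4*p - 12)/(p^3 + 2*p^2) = (p - 6)/p^2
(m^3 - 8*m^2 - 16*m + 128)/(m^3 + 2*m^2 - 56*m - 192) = (m - 4)/(m + 6)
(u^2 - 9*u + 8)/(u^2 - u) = (u - 8)/u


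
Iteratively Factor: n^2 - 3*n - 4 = (n + 1)*(n - 4)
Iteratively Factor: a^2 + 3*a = (a)*(a + 3)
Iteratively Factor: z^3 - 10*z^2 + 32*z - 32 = (z - 2)*(z^2 - 8*z + 16) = (z - 4)*(z - 2)*(z - 4)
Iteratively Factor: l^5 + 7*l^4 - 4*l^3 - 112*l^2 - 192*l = (l + 3)*(l^4 + 4*l^3 - 16*l^2 - 64*l) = (l + 3)*(l + 4)*(l^3 - 16*l) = l*(l + 3)*(l + 4)*(l^2 - 16) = l*(l + 3)*(l + 4)^2*(l - 4)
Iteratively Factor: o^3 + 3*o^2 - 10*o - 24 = (o - 3)*(o^2 + 6*o + 8) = (o - 3)*(o + 4)*(o + 2)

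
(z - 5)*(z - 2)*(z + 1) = z^3 - 6*z^2 + 3*z + 10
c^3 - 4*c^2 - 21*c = c*(c - 7)*(c + 3)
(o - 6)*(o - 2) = o^2 - 8*o + 12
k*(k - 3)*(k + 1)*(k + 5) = k^4 + 3*k^3 - 13*k^2 - 15*k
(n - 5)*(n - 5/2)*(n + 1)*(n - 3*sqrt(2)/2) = n^4 - 13*n^3/2 - 3*sqrt(2)*n^3/2 + 5*n^2 + 39*sqrt(2)*n^2/4 - 15*sqrt(2)*n/2 + 25*n/2 - 75*sqrt(2)/4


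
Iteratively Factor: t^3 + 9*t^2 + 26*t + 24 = (t + 4)*(t^2 + 5*t + 6) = (t + 3)*(t + 4)*(t + 2)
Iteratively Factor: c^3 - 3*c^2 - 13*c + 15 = (c + 3)*(c^2 - 6*c + 5) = (c - 5)*(c + 3)*(c - 1)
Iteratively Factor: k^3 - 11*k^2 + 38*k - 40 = (k - 5)*(k^2 - 6*k + 8) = (k - 5)*(k - 4)*(k - 2)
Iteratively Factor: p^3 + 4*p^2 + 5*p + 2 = (p + 1)*(p^2 + 3*p + 2) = (p + 1)*(p + 2)*(p + 1)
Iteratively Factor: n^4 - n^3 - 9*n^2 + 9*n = (n + 3)*(n^3 - 4*n^2 + 3*n) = n*(n + 3)*(n^2 - 4*n + 3) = n*(n - 1)*(n + 3)*(n - 3)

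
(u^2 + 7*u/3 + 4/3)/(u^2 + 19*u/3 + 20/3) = (u + 1)/(u + 5)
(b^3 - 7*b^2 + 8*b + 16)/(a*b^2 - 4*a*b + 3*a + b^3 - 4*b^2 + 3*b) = (b^3 - 7*b^2 + 8*b + 16)/(a*b^2 - 4*a*b + 3*a + b^3 - 4*b^2 + 3*b)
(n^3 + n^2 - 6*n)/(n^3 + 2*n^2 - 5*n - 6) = n/(n + 1)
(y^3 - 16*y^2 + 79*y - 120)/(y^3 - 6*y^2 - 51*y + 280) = (y - 3)/(y + 7)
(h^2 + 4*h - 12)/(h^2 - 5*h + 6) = (h + 6)/(h - 3)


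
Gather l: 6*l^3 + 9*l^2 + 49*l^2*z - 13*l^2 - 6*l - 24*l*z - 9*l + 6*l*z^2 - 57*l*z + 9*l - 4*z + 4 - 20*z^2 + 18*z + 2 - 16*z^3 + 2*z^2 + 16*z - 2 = 6*l^3 + l^2*(49*z - 4) + l*(6*z^2 - 81*z - 6) - 16*z^3 - 18*z^2 + 30*z + 4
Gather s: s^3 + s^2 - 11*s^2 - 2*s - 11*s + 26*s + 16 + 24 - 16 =s^3 - 10*s^2 + 13*s + 24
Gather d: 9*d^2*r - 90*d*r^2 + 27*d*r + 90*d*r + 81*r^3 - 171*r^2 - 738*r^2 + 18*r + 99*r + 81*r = 9*d^2*r + d*(-90*r^2 + 117*r) + 81*r^3 - 909*r^2 + 198*r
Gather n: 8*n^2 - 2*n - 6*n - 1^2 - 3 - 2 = 8*n^2 - 8*n - 6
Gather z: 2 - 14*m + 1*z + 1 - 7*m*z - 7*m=-21*m + z*(1 - 7*m) + 3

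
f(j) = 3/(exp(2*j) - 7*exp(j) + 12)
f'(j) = 3*(-2*exp(2*j) + 7*exp(j))/(exp(2*j) - 7*exp(j) + 12)^2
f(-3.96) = 0.25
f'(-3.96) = 0.00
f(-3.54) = 0.25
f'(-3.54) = 0.00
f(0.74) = 1.74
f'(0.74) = 5.96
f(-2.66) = 0.26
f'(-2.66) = 0.01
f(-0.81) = 0.33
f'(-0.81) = 0.10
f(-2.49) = 0.26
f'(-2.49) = 0.01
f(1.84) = 0.40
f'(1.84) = -1.84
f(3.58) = 0.00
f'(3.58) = -0.01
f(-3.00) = 0.26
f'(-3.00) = 0.01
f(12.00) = 0.00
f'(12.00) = 0.00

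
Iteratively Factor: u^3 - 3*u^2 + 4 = (u - 2)*(u^2 - u - 2) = (u - 2)^2*(u + 1)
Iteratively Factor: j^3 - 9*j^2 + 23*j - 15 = (j - 3)*(j^2 - 6*j + 5) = (j - 3)*(j - 1)*(j - 5)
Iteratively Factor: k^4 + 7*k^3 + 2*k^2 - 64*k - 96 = (k - 3)*(k^3 + 10*k^2 + 32*k + 32) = (k - 3)*(k + 4)*(k^2 + 6*k + 8) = (k - 3)*(k + 2)*(k + 4)*(k + 4)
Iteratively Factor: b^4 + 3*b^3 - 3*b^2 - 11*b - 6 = (b + 1)*(b^3 + 2*b^2 - 5*b - 6) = (b - 2)*(b + 1)*(b^2 + 4*b + 3) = (b - 2)*(b + 1)^2*(b + 3)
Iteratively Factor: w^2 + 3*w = (w + 3)*(w)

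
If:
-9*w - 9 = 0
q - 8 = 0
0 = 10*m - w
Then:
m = -1/10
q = 8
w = -1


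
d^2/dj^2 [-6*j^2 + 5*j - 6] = -12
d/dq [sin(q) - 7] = cos(q)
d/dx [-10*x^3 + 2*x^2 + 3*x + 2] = -30*x^2 + 4*x + 3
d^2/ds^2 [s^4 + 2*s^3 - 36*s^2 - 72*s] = 12*s^2 + 12*s - 72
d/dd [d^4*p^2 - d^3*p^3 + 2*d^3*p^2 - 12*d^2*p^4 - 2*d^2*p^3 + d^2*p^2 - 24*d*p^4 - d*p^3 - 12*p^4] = p^2*(4*d^3 - 3*d^2*p + 6*d^2 - 24*d*p^2 - 4*d*p + 2*d - 24*p^2 - p)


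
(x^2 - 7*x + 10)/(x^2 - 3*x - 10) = (x - 2)/(x + 2)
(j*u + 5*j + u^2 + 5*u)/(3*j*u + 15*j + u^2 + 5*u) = (j + u)/(3*j + u)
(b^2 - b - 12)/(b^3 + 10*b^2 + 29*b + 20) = (b^2 - b - 12)/(b^3 + 10*b^2 + 29*b + 20)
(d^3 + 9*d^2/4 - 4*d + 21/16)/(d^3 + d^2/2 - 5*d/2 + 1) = (d^2 + 11*d/4 - 21/8)/(d^2 + d - 2)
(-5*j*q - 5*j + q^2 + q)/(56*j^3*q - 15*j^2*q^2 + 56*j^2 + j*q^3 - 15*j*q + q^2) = (-5*j*q - 5*j + q^2 + q)/(56*j^3*q - 15*j^2*q^2 + 56*j^2 + j*q^3 - 15*j*q + q^2)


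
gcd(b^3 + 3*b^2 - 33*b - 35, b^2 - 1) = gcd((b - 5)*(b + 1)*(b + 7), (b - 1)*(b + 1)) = b + 1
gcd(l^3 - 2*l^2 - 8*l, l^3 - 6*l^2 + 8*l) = l^2 - 4*l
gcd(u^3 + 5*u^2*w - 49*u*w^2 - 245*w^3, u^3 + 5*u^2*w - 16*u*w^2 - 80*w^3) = u + 5*w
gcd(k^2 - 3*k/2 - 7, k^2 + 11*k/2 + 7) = k + 2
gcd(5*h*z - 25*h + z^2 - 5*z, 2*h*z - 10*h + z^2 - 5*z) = z - 5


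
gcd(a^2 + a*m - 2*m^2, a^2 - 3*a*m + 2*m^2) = a - m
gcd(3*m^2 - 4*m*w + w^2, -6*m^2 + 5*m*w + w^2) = -m + w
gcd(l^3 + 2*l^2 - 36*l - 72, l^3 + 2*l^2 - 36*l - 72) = l^3 + 2*l^2 - 36*l - 72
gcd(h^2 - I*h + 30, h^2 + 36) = h - 6*I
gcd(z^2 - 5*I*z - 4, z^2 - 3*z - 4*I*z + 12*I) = z - 4*I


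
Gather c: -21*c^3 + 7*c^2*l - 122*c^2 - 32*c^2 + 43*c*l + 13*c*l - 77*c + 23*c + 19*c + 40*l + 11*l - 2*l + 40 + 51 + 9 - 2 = -21*c^3 + c^2*(7*l - 154) + c*(56*l - 35) + 49*l + 98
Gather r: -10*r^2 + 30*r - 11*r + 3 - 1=-10*r^2 + 19*r + 2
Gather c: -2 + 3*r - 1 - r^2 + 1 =-r^2 + 3*r - 2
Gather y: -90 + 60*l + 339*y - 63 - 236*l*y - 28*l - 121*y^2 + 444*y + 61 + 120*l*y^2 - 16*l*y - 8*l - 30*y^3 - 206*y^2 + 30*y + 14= 24*l - 30*y^3 + y^2*(120*l - 327) + y*(813 - 252*l) - 78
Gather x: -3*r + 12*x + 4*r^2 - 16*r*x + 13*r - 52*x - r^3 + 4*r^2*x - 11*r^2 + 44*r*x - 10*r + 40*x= -r^3 - 7*r^2 + x*(4*r^2 + 28*r)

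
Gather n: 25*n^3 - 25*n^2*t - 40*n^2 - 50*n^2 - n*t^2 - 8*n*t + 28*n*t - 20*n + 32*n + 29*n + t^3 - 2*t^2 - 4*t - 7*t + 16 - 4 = 25*n^3 + n^2*(-25*t - 90) + n*(-t^2 + 20*t + 41) + t^3 - 2*t^2 - 11*t + 12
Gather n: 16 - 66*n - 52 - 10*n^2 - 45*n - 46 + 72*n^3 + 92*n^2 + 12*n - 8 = 72*n^3 + 82*n^2 - 99*n - 90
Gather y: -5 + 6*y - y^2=-y^2 + 6*y - 5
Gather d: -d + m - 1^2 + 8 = -d + m + 7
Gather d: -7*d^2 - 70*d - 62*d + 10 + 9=-7*d^2 - 132*d + 19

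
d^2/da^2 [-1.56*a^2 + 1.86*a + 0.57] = -3.12000000000000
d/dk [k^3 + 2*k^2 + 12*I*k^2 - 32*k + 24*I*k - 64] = 3*k^2 + k*(4 + 24*I) - 32 + 24*I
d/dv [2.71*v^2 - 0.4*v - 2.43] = 5.42*v - 0.4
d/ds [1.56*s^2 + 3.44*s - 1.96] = 3.12*s + 3.44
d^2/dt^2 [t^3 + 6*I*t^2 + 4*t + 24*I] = 6*t + 12*I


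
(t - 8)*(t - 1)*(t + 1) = t^3 - 8*t^2 - t + 8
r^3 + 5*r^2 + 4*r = r*(r + 1)*(r + 4)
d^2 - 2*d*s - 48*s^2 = (d - 8*s)*(d + 6*s)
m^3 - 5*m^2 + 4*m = m*(m - 4)*(m - 1)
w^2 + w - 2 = (w - 1)*(w + 2)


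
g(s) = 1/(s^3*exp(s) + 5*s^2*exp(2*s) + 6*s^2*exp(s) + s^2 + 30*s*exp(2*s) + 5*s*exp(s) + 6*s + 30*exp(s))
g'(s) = (-s^3*exp(s) - 10*s^2*exp(2*s) - 9*s^2*exp(s) - 70*s*exp(2*s) - 17*s*exp(s) - 2*s - 30*exp(2*s) - 35*exp(s) - 6)/(s^3*exp(s) + 5*s^2*exp(2*s) + 6*s^2*exp(s) + s^2 + 30*s*exp(2*s) + 5*s*exp(s) + 6*s + 30*exp(s))^2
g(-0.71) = 0.17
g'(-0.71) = -0.40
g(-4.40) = -0.15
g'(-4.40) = 0.05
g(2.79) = 0.00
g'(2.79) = -0.00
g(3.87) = 0.00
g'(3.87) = -0.00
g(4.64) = 0.00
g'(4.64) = -0.00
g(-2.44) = -0.18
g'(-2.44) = -0.11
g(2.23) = 0.00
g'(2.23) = -0.00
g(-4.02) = -0.14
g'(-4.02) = 0.02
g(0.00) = 0.03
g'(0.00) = -0.08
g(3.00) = 0.00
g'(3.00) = 0.00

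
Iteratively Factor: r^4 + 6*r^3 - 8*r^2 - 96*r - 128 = (r + 4)*(r^3 + 2*r^2 - 16*r - 32) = (r + 4)^2*(r^2 - 2*r - 8) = (r + 2)*(r + 4)^2*(r - 4)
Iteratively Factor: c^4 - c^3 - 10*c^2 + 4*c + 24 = (c + 2)*(c^3 - 3*c^2 - 4*c + 12) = (c - 2)*(c + 2)*(c^2 - c - 6) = (c - 3)*(c - 2)*(c + 2)*(c + 2)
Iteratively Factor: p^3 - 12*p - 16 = (p - 4)*(p^2 + 4*p + 4) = (p - 4)*(p + 2)*(p + 2)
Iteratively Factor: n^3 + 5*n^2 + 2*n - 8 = (n - 1)*(n^2 + 6*n + 8) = (n - 1)*(n + 4)*(n + 2)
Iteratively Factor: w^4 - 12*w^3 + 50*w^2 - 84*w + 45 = (w - 3)*(w^3 - 9*w^2 + 23*w - 15) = (w - 5)*(w - 3)*(w^2 - 4*w + 3) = (w - 5)*(w - 3)^2*(w - 1)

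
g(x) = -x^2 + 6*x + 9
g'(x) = 6 - 2*x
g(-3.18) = -20.19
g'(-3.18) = 12.36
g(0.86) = 13.42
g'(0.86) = 4.28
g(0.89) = 13.55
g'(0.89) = 4.22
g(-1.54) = -2.61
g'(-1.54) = 9.08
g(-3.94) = -30.16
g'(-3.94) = 13.88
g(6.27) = 7.31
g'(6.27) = -6.54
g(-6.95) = -81.00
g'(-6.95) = 19.90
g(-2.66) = -14.04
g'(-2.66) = 11.32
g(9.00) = -18.00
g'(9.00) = -12.00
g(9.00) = -18.00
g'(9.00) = -12.00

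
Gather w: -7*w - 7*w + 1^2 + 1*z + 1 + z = -14*w + 2*z + 2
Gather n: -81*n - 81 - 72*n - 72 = -153*n - 153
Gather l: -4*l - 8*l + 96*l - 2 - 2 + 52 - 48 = 84*l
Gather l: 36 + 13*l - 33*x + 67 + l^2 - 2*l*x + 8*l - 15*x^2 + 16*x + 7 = l^2 + l*(21 - 2*x) - 15*x^2 - 17*x + 110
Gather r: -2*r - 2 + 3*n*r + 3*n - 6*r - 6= 3*n + r*(3*n - 8) - 8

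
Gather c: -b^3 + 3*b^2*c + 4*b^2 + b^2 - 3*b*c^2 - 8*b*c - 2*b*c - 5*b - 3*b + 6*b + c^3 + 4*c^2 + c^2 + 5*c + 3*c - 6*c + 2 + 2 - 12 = -b^3 + 5*b^2 - 2*b + c^3 + c^2*(5 - 3*b) + c*(3*b^2 - 10*b + 2) - 8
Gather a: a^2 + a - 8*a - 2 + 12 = a^2 - 7*a + 10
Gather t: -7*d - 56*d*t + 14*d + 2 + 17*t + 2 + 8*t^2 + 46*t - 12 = 7*d + 8*t^2 + t*(63 - 56*d) - 8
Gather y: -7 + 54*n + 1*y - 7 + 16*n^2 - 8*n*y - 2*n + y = 16*n^2 + 52*n + y*(2 - 8*n) - 14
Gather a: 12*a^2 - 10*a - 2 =12*a^2 - 10*a - 2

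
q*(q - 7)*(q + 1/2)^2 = q^4 - 6*q^3 - 27*q^2/4 - 7*q/4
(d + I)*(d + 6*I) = d^2 + 7*I*d - 6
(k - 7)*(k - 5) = k^2 - 12*k + 35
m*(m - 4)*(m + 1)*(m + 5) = m^4 + 2*m^3 - 19*m^2 - 20*m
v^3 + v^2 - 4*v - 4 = (v - 2)*(v + 1)*(v + 2)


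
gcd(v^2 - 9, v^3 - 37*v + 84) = v - 3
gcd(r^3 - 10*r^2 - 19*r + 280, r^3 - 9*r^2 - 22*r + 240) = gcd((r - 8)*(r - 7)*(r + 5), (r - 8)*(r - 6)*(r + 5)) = r^2 - 3*r - 40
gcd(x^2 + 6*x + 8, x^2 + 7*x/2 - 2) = x + 4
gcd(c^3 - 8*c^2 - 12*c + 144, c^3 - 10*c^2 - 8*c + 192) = c^2 - 2*c - 24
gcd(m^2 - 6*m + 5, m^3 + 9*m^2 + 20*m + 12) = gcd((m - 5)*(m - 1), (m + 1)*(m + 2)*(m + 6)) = 1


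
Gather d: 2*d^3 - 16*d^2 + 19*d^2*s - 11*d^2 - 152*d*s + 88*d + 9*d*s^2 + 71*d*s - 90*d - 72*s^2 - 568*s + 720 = 2*d^3 + d^2*(19*s - 27) + d*(9*s^2 - 81*s - 2) - 72*s^2 - 568*s + 720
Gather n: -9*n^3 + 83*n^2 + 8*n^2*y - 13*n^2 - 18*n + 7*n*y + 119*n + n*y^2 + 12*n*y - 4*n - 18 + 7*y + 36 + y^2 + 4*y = -9*n^3 + n^2*(8*y + 70) + n*(y^2 + 19*y + 97) + y^2 + 11*y + 18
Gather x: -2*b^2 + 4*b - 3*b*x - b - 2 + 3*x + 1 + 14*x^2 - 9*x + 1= -2*b^2 + 3*b + 14*x^2 + x*(-3*b - 6)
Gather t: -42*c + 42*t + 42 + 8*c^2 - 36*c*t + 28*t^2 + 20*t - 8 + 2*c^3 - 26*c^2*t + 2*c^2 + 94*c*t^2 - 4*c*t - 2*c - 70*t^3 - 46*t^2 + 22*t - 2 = 2*c^3 + 10*c^2 - 44*c - 70*t^3 + t^2*(94*c - 18) + t*(-26*c^2 - 40*c + 84) + 32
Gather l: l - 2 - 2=l - 4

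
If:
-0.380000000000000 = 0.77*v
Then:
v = -0.49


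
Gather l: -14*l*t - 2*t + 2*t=-14*l*t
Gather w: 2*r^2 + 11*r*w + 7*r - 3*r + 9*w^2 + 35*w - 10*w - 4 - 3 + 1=2*r^2 + 4*r + 9*w^2 + w*(11*r + 25) - 6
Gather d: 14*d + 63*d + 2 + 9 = 77*d + 11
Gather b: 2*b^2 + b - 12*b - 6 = 2*b^2 - 11*b - 6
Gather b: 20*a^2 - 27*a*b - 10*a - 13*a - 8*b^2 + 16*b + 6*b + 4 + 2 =20*a^2 - 23*a - 8*b^2 + b*(22 - 27*a) + 6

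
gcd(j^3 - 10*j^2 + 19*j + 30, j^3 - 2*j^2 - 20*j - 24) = j - 6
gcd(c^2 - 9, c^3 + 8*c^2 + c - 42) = c + 3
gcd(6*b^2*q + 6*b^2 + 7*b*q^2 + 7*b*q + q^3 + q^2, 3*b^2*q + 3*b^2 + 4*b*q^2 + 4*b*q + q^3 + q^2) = b*q + b + q^2 + q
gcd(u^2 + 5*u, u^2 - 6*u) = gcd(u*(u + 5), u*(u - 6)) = u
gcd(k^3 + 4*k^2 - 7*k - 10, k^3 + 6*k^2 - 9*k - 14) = k^2 - k - 2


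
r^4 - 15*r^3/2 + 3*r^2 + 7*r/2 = r*(r - 7)*(r - 1)*(r + 1/2)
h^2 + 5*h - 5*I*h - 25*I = (h + 5)*(h - 5*I)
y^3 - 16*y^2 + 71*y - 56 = (y - 8)*(y - 7)*(y - 1)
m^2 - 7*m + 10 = (m - 5)*(m - 2)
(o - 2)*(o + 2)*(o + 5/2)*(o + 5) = o^4 + 15*o^3/2 + 17*o^2/2 - 30*o - 50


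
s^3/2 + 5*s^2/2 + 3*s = s*(s/2 + 1)*(s + 3)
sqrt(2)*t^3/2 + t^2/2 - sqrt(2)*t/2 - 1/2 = (t - 1)*(t + 1)*(sqrt(2)*t/2 + 1/2)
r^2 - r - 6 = (r - 3)*(r + 2)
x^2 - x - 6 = (x - 3)*(x + 2)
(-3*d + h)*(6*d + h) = -18*d^2 + 3*d*h + h^2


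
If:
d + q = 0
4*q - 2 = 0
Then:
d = -1/2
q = 1/2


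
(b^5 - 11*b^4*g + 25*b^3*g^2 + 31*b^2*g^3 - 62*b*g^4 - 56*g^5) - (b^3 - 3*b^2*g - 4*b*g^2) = b^5 - 11*b^4*g + 25*b^3*g^2 - b^3 + 31*b^2*g^3 + 3*b^2*g - 62*b*g^4 + 4*b*g^2 - 56*g^5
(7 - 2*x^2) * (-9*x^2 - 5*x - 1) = 18*x^4 + 10*x^3 - 61*x^2 - 35*x - 7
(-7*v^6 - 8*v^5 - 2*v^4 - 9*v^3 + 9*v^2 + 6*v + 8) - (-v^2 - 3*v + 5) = -7*v^6 - 8*v^5 - 2*v^4 - 9*v^3 + 10*v^2 + 9*v + 3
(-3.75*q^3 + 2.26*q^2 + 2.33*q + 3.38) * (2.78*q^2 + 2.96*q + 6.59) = -10.425*q^5 - 4.8172*q^4 - 11.5455*q^3 + 31.1866*q^2 + 25.3595*q + 22.2742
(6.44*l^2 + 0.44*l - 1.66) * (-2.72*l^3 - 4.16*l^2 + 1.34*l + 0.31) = -17.5168*l^5 - 27.9872*l^4 + 11.3144*l^3 + 9.4916*l^2 - 2.088*l - 0.5146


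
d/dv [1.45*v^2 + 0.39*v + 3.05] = 2.9*v + 0.39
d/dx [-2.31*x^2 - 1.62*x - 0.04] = -4.62*x - 1.62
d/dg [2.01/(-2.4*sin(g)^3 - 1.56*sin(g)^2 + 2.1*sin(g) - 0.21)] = (14.472*sin(g)^2 + 6.2712*sin(g) - 4.221)*cos(g)/(2.4*sin(g)^3 + 1.56*sin(g)^2 - 2.1*sin(g) + 0.21)^2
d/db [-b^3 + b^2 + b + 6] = -3*b^2 + 2*b + 1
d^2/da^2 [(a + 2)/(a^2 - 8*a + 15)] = 2*(3*(2 - a)*(a^2 - 8*a + 15) + 4*(a - 4)^2*(a + 2))/(a^2 - 8*a + 15)^3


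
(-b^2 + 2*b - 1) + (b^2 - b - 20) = b - 21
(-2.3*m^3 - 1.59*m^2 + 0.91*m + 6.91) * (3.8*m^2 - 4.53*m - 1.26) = -8.74*m^5 + 4.377*m^4 + 13.5587*m^3 + 24.1391*m^2 - 32.4489*m - 8.7066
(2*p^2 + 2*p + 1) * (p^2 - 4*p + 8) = 2*p^4 - 6*p^3 + 9*p^2 + 12*p + 8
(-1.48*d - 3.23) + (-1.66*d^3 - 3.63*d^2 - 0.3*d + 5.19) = -1.66*d^3 - 3.63*d^2 - 1.78*d + 1.96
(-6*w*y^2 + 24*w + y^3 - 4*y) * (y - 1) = -6*w*y^3 + 6*w*y^2 + 24*w*y - 24*w + y^4 - y^3 - 4*y^2 + 4*y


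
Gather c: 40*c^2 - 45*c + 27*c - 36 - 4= 40*c^2 - 18*c - 40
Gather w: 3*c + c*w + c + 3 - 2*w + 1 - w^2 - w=4*c - w^2 + w*(c - 3) + 4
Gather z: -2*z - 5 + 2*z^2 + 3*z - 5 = 2*z^2 + z - 10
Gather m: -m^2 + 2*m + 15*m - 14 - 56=-m^2 + 17*m - 70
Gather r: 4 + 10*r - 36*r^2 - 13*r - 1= -36*r^2 - 3*r + 3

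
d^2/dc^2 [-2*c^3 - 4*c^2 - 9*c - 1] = -12*c - 8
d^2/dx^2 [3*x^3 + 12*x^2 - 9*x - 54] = 18*x + 24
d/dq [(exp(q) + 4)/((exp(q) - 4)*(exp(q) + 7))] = (-exp(2*q) - 8*exp(q) - 40)*exp(q)/(exp(4*q) + 6*exp(3*q) - 47*exp(2*q) - 168*exp(q) + 784)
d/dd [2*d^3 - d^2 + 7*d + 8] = 6*d^2 - 2*d + 7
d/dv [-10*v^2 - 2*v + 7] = -20*v - 2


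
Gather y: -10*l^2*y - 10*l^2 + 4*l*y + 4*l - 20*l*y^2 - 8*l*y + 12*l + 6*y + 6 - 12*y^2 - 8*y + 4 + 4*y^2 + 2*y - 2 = -10*l^2 + 16*l + y^2*(-20*l - 8) + y*(-10*l^2 - 4*l) + 8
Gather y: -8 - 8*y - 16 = -8*y - 24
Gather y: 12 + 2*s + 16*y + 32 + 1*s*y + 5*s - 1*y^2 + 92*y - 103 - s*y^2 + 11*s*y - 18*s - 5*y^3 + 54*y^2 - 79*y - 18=-11*s - 5*y^3 + y^2*(53 - s) + y*(12*s + 29) - 77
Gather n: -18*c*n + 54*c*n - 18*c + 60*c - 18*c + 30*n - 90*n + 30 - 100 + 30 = 24*c + n*(36*c - 60) - 40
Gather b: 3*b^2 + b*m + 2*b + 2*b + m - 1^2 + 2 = 3*b^2 + b*(m + 4) + m + 1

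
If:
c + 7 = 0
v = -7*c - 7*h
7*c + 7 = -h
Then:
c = -7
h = 42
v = -245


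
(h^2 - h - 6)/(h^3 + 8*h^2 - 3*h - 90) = (h + 2)/(h^2 + 11*h + 30)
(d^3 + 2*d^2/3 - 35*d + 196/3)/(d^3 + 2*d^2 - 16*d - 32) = (3*d^2 + 14*d - 49)/(3*(d^2 + 6*d + 8))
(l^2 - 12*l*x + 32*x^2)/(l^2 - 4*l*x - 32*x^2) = (l - 4*x)/(l + 4*x)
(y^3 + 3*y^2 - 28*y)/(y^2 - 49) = y*(y - 4)/(y - 7)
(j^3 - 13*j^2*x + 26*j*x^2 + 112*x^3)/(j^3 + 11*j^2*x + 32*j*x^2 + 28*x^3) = (j^2 - 15*j*x + 56*x^2)/(j^2 + 9*j*x + 14*x^2)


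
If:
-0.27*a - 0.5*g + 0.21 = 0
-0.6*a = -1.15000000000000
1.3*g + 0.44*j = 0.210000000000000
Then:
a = 1.92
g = -0.62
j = 2.29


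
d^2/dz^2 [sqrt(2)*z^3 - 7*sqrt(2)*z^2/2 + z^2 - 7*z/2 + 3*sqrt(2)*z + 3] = 6*sqrt(2)*z - 7*sqrt(2) + 2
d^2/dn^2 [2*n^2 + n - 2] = 4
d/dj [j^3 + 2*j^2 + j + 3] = 3*j^2 + 4*j + 1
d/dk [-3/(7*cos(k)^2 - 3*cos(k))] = 3*(3 - 14*cos(k))*sin(k)/((7*cos(k) - 3)^2*cos(k)^2)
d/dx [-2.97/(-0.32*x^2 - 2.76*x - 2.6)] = (-1.9008*x - 8.1972)/(0.32*x^2 + 2.76*x + 2.6)^2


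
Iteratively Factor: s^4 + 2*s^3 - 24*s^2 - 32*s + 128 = (s + 4)*(s^3 - 2*s^2 - 16*s + 32) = (s - 2)*(s + 4)*(s^2 - 16) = (s - 2)*(s + 4)^2*(s - 4)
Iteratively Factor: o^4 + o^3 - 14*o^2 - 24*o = (o - 4)*(o^3 + 5*o^2 + 6*o) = (o - 4)*(o + 2)*(o^2 + 3*o) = o*(o - 4)*(o + 2)*(o + 3)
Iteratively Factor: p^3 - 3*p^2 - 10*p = (p - 5)*(p^2 + 2*p) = (p - 5)*(p + 2)*(p)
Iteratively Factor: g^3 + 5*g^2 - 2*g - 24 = (g + 3)*(g^2 + 2*g - 8) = (g - 2)*(g + 3)*(g + 4)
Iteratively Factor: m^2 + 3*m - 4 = (m - 1)*(m + 4)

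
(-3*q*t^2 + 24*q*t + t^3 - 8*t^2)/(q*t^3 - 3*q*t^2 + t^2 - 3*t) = (-3*q*t + 24*q + t^2 - 8*t)/(q*t^2 - 3*q*t + t - 3)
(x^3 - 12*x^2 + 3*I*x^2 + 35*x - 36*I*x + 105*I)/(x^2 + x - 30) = (x^2 + x*(-7 + 3*I) - 21*I)/(x + 6)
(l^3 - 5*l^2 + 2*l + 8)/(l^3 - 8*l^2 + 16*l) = (l^2 - l - 2)/(l*(l - 4))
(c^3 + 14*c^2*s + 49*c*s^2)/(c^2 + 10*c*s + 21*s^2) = c*(c + 7*s)/(c + 3*s)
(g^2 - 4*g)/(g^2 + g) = (g - 4)/(g + 1)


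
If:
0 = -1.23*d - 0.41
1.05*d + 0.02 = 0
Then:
No Solution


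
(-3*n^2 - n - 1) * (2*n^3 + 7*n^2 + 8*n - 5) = -6*n^5 - 23*n^4 - 33*n^3 - 3*n + 5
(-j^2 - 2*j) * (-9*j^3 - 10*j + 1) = 9*j^5 + 18*j^4 + 10*j^3 + 19*j^2 - 2*j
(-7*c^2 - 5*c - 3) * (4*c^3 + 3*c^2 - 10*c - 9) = -28*c^5 - 41*c^4 + 43*c^3 + 104*c^2 + 75*c + 27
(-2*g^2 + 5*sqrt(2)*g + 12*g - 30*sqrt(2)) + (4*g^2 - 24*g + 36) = 2*g^2 - 12*g + 5*sqrt(2)*g - 30*sqrt(2) + 36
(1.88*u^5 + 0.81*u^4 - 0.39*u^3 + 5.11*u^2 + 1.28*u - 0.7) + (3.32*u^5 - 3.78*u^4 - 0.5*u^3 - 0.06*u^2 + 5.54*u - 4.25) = 5.2*u^5 - 2.97*u^4 - 0.89*u^3 + 5.05*u^2 + 6.82*u - 4.95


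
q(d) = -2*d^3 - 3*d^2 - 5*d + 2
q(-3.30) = 57.70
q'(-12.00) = -797.00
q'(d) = -6*d^2 - 6*d - 5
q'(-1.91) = -15.43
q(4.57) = -274.39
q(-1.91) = 14.54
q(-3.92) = 95.97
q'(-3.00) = -41.00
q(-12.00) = 3086.00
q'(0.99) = -16.82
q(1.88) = -31.29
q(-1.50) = 9.50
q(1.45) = -17.65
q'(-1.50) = -9.50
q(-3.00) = 44.00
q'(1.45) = -26.32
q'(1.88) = -37.49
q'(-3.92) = -73.68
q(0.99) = -7.83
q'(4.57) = -157.73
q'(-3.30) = -50.54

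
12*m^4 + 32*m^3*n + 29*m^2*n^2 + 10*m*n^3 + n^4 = (m + n)^2*(2*m + n)*(6*m + n)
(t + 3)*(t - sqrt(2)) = t^2 - sqrt(2)*t + 3*t - 3*sqrt(2)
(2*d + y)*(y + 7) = 2*d*y + 14*d + y^2 + 7*y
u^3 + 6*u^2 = u^2*(u + 6)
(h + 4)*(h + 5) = h^2 + 9*h + 20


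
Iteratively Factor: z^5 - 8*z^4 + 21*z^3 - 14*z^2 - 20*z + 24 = (z - 2)*(z^4 - 6*z^3 + 9*z^2 + 4*z - 12) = (z - 2)^2*(z^3 - 4*z^2 + z + 6) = (z - 2)^3*(z^2 - 2*z - 3) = (z - 2)^3*(z + 1)*(z - 3)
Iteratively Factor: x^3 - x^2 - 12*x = (x - 4)*(x^2 + 3*x) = x*(x - 4)*(x + 3)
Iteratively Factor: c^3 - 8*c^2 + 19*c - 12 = (c - 4)*(c^2 - 4*c + 3) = (c - 4)*(c - 3)*(c - 1)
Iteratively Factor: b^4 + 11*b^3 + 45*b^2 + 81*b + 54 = (b + 3)*(b^3 + 8*b^2 + 21*b + 18) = (b + 2)*(b + 3)*(b^2 + 6*b + 9) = (b + 2)*(b + 3)^2*(b + 3)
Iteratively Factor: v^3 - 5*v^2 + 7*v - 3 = (v - 1)*(v^2 - 4*v + 3) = (v - 1)^2*(v - 3)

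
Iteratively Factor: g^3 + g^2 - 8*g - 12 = (g + 2)*(g^2 - g - 6) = (g - 3)*(g + 2)*(g + 2)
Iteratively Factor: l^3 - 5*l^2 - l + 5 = (l - 1)*(l^2 - 4*l - 5) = (l - 1)*(l + 1)*(l - 5)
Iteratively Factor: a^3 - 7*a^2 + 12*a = (a - 3)*(a^2 - 4*a) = a*(a - 3)*(a - 4)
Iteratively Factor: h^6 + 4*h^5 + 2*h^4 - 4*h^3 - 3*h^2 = (h - 1)*(h^5 + 5*h^4 + 7*h^3 + 3*h^2) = (h - 1)*(h + 1)*(h^4 + 4*h^3 + 3*h^2) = h*(h - 1)*(h + 1)*(h^3 + 4*h^2 + 3*h) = h*(h - 1)*(h + 1)^2*(h^2 + 3*h) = h^2*(h - 1)*(h + 1)^2*(h + 3)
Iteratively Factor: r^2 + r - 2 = (r - 1)*(r + 2)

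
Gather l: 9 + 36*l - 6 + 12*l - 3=48*l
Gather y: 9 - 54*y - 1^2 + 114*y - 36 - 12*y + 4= 48*y - 24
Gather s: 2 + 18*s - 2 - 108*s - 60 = -90*s - 60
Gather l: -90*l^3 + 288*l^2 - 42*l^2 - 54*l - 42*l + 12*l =-90*l^3 + 246*l^2 - 84*l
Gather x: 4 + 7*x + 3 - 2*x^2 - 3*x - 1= -2*x^2 + 4*x + 6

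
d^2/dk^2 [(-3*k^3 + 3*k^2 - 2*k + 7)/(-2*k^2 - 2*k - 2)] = (5*k^3 - 3*k^2 - 18*k - 5)/(k^6 + 3*k^5 + 6*k^4 + 7*k^3 + 6*k^2 + 3*k + 1)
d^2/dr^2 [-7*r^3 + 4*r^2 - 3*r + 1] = 8 - 42*r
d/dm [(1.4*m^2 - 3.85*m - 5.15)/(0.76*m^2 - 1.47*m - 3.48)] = (0.868*m^2 - 1.916*m + 5.8275)/(0.5776*m^4 - 2.2344*m^3 - 3.1287*m^2 + 10.2312*m + 12.1104)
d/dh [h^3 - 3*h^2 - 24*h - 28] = 3*h^2 - 6*h - 24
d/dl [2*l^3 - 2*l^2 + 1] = 2*l*(3*l - 2)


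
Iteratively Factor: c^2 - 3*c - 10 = (c + 2)*(c - 5)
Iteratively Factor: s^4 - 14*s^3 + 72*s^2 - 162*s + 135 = (s - 5)*(s^3 - 9*s^2 + 27*s - 27) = (s - 5)*(s - 3)*(s^2 - 6*s + 9) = (s - 5)*(s - 3)^2*(s - 3)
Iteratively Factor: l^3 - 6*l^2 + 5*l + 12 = (l + 1)*(l^2 - 7*l + 12) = (l - 4)*(l + 1)*(l - 3)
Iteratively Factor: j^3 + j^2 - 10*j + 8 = (j + 4)*(j^2 - 3*j + 2) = (j - 1)*(j + 4)*(j - 2)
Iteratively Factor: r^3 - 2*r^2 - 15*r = (r - 5)*(r^2 + 3*r) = (r - 5)*(r + 3)*(r)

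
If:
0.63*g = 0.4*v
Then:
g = 0.634920634920635*v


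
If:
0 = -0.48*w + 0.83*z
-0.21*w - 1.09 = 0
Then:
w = -5.19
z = -3.00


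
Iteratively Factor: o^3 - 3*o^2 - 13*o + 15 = (o - 1)*(o^2 - 2*o - 15) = (o - 5)*(o - 1)*(o + 3)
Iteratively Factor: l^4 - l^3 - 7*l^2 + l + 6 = (l - 1)*(l^3 - 7*l - 6) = (l - 1)*(l + 1)*(l^2 - l - 6) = (l - 3)*(l - 1)*(l + 1)*(l + 2)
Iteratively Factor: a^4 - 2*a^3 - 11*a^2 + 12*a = (a - 1)*(a^3 - a^2 - 12*a) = (a - 4)*(a - 1)*(a^2 + 3*a) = (a - 4)*(a - 1)*(a + 3)*(a)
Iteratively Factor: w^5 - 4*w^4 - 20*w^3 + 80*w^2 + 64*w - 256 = (w + 4)*(w^4 - 8*w^3 + 12*w^2 + 32*w - 64) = (w - 2)*(w + 4)*(w^3 - 6*w^2 + 32) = (w - 4)*(w - 2)*(w + 4)*(w^2 - 2*w - 8) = (w - 4)*(w - 2)*(w + 2)*(w + 4)*(w - 4)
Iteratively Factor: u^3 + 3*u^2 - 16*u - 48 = (u + 4)*(u^2 - u - 12) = (u - 4)*(u + 4)*(u + 3)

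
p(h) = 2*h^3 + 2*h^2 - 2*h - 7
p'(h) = 6*h^2 + 4*h - 2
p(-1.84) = -9.01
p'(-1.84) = 10.95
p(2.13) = 17.14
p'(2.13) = 33.74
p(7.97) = 1116.62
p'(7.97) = 411.01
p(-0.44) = -5.90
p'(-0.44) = -2.60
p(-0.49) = -5.78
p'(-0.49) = -2.52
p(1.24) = -2.59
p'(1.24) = 12.19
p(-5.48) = -265.11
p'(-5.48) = 156.26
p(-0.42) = -5.96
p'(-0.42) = -2.62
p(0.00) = -7.00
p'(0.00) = -2.00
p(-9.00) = -1285.00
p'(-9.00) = 448.00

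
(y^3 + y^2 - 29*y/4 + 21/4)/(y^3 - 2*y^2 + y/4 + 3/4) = (2*y + 7)/(2*y + 1)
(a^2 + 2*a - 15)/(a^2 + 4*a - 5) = (a - 3)/(a - 1)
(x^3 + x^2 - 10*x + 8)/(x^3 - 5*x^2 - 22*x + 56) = (x - 1)/(x - 7)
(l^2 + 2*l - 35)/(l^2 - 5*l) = (l + 7)/l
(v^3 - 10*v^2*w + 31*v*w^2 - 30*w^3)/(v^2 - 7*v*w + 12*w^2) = (v^2 - 7*v*w + 10*w^2)/(v - 4*w)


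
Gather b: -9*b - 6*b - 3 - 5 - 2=-15*b - 10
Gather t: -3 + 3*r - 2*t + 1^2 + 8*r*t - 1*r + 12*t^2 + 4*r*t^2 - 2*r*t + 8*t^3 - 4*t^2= 2*r + 8*t^3 + t^2*(4*r + 8) + t*(6*r - 2) - 2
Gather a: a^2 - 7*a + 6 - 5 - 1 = a^2 - 7*a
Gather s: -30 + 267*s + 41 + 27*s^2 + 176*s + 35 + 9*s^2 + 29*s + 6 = 36*s^2 + 472*s + 52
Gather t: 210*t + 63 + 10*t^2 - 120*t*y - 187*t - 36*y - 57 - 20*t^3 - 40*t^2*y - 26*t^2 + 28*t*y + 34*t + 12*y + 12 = -20*t^3 + t^2*(-40*y - 16) + t*(57 - 92*y) - 24*y + 18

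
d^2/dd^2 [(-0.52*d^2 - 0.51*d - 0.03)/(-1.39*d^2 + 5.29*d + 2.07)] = (9.617966*d^3 + 9.324954*d^2 + 7.48098*d - 4.861326)/(2.685619*d^6 - 30.662427*d^5 + 104.695356*d^4 - 56.710387*d^3 - 155.913228*d^2 - 68.001363*d - 8.869743)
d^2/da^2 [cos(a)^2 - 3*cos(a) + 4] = 3*cos(a) - 2*cos(2*a)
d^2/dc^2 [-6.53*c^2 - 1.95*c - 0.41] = -13.0600000000000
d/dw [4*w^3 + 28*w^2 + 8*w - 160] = 12*w^2 + 56*w + 8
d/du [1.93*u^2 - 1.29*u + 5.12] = 3.86*u - 1.29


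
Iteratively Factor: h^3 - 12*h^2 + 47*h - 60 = (h - 3)*(h^2 - 9*h + 20) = (h - 4)*(h - 3)*(h - 5)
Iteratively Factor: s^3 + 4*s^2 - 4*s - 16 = (s - 2)*(s^2 + 6*s + 8) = (s - 2)*(s + 2)*(s + 4)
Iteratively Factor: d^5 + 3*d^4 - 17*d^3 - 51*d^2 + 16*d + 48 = (d - 1)*(d^4 + 4*d^3 - 13*d^2 - 64*d - 48) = (d - 1)*(d + 3)*(d^3 + d^2 - 16*d - 16) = (d - 1)*(d + 3)*(d + 4)*(d^2 - 3*d - 4) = (d - 4)*(d - 1)*(d + 3)*(d + 4)*(d + 1)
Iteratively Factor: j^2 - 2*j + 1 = (j - 1)*(j - 1)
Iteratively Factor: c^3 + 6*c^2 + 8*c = (c + 4)*(c^2 + 2*c) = c*(c + 4)*(c + 2)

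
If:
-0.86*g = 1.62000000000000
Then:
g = -1.88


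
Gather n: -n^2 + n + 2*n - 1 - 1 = -n^2 + 3*n - 2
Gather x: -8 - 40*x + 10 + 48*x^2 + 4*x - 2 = 48*x^2 - 36*x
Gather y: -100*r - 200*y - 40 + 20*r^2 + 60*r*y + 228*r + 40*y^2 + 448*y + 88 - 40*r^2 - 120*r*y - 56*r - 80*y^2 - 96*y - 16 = -20*r^2 + 72*r - 40*y^2 + y*(152 - 60*r) + 32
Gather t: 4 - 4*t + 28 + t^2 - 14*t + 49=t^2 - 18*t + 81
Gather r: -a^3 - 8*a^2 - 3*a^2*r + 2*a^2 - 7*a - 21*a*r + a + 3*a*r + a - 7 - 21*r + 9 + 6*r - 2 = -a^3 - 6*a^2 - 5*a + r*(-3*a^2 - 18*a - 15)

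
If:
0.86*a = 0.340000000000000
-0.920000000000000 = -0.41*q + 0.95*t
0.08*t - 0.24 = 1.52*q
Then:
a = 0.40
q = -0.21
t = -1.06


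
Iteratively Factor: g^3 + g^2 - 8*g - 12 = (g + 2)*(g^2 - g - 6) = (g - 3)*(g + 2)*(g + 2)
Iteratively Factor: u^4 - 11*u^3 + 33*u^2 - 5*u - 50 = (u - 5)*(u^3 - 6*u^2 + 3*u + 10) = (u - 5)^2*(u^2 - u - 2) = (u - 5)^2*(u - 2)*(u + 1)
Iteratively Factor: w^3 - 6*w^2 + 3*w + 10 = (w - 2)*(w^2 - 4*w - 5) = (w - 2)*(w + 1)*(w - 5)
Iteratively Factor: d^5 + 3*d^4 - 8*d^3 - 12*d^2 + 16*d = (d - 2)*(d^4 + 5*d^3 + 2*d^2 - 8*d) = (d - 2)*(d + 4)*(d^3 + d^2 - 2*d) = (d - 2)*(d - 1)*(d + 4)*(d^2 + 2*d) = (d - 2)*(d - 1)*(d + 2)*(d + 4)*(d)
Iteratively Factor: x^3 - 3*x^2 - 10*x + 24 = (x + 3)*(x^2 - 6*x + 8) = (x - 2)*(x + 3)*(x - 4)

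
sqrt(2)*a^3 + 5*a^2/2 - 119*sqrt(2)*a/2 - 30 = (a - 5*sqrt(2))*(a + 6*sqrt(2))*(sqrt(2)*a + 1/2)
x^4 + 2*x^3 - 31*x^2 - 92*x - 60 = (x - 6)*(x + 1)*(x + 2)*(x + 5)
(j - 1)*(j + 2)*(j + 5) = j^3 + 6*j^2 + 3*j - 10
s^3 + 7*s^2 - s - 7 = (s - 1)*(s + 1)*(s + 7)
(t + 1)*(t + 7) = t^2 + 8*t + 7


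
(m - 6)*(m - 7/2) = m^2 - 19*m/2 + 21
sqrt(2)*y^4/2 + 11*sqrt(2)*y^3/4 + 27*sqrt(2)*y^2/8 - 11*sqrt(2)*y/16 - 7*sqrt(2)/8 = (y - 1/2)*(y + 1/2)*(y + 7/2)*(sqrt(2)*y/2 + sqrt(2))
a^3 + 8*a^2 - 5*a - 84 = (a - 3)*(a + 4)*(a + 7)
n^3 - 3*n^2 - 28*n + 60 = (n - 6)*(n - 2)*(n + 5)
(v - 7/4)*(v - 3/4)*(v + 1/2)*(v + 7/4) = v^4 - v^3/4 - 55*v^2/16 + 49*v/64 + 147/128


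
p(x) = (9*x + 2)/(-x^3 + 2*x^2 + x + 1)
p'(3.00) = 14.44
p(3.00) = -5.80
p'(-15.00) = 0.00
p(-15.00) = -0.03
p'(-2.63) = -0.41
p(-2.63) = -0.71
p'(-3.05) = -0.29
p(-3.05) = -0.57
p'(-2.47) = -0.48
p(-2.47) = -0.78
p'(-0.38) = 7.88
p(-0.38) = -1.47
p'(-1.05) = -1.70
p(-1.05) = -2.25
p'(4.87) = 0.46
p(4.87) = -0.74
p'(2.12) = 16.16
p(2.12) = 8.17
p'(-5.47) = -0.07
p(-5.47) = -0.22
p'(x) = (9*x + 2)*(3*x^2 - 4*x - 1)/(-x^3 + 2*x^2 + x + 1)^2 + 9/(-x^3 + 2*x^2 + x + 1)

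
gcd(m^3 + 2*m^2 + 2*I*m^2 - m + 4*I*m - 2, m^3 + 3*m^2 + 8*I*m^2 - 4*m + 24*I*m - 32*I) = 1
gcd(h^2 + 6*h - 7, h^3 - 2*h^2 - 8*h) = 1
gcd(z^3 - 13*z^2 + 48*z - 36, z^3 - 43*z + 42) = z^2 - 7*z + 6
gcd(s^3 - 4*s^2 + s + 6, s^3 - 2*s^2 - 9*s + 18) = s^2 - 5*s + 6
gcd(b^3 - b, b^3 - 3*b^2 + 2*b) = b^2 - b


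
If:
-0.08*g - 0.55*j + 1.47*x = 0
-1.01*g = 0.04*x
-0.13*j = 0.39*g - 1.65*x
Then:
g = 0.00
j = 0.00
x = 0.00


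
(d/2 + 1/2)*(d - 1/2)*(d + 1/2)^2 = d^4/2 + 3*d^3/4 + d^2/8 - 3*d/16 - 1/16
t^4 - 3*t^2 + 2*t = t*(t - 1)^2*(t + 2)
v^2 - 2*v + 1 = (v - 1)^2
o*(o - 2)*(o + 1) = o^3 - o^2 - 2*o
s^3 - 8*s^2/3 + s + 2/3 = (s - 2)*(s - 1)*(s + 1/3)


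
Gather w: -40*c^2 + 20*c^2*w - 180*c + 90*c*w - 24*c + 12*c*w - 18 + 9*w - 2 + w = -40*c^2 - 204*c + w*(20*c^2 + 102*c + 10) - 20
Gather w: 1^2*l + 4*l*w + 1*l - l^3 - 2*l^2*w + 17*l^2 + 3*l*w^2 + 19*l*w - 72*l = -l^3 + 17*l^2 + 3*l*w^2 - 70*l + w*(-2*l^2 + 23*l)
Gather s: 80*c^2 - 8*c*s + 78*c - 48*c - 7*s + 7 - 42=80*c^2 + 30*c + s*(-8*c - 7) - 35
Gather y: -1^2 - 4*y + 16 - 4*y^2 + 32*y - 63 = -4*y^2 + 28*y - 48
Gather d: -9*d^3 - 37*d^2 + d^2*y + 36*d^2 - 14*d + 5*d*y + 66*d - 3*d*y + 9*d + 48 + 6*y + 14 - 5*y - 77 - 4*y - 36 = -9*d^3 + d^2*(y - 1) + d*(2*y + 61) - 3*y - 51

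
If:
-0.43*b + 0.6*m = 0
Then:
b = 1.3953488372093*m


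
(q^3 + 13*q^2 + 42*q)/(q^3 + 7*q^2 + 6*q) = (q + 7)/(q + 1)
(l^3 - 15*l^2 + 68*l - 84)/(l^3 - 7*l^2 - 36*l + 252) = (l - 2)/(l + 6)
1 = 1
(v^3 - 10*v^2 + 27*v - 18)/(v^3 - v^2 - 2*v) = (-v^3 + 10*v^2 - 27*v + 18)/(v*(-v^2 + v + 2))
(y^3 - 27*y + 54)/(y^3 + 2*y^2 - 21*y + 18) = (y - 3)/(y - 1)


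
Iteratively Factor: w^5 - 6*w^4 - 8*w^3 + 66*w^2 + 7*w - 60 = (w + 1)*(w^4 - 7*w^3 - w^2 + 67*w - 60) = (w - 5)*(w + 1)*(w^3 - 2*w^2 - 11*w + 12) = (w - 5)*(w - 4)*(w + 1)*(w^2 + 2*w - 3) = (w - 5)*(w - 4)*(w + 1)*(w + 3)*(w - 1)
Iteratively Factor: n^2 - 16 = (n + 4)*(n - 4)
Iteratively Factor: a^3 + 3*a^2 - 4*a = (a - 1)*(a^2 + 4*a) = a*(a - 1)*(a + 4)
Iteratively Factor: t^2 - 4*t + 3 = (t - 1)*(t - 3)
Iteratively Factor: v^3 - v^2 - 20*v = (v + 4)*(v^2 - 5*v) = v*(v + 4)*(v - 5)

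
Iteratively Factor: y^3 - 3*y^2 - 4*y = (y)*(y^2 - 3*y - 4) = y*(y - 4)*(y + 1)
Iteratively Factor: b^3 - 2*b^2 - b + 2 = (b + 1)*(b^2 - 3*b + 2) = (b - 2)*(b + 1)*(b - 1)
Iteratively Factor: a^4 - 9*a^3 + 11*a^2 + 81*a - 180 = (a - 4)*(a^3 - 5*a^2 - 9*a + 45) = (a - 4)*(a + 3)*(a^2 - 8*a + 15) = (a - 5)*(a - 4)*(a + 3)*(a - 3)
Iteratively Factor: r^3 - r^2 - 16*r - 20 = (r - 5)*(r^2 + 4*r + 4) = (r - 5)*(r + 2)*(r + 2)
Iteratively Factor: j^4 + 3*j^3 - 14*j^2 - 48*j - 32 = (j + 1)*(j^3 + 2*j^2 - 16*j - 32) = (j + 1)*(j + 2)*(j^2 - 16) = (j + 1)*(j + 2)*(j + 4)*(j - 4)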